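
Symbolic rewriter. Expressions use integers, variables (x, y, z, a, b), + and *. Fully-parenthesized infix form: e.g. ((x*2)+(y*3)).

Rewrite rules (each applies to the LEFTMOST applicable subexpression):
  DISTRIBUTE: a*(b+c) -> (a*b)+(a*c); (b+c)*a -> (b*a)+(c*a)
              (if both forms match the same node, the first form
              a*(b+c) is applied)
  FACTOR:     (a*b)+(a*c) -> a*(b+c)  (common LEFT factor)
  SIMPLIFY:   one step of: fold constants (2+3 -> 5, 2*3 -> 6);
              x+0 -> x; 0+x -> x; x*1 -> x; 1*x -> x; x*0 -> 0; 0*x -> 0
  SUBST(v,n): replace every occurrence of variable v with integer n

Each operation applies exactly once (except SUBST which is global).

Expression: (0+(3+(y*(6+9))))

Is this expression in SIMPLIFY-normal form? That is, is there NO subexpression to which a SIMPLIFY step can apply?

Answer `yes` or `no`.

Answer: no

Derivation:
Expression: (0+(3+(y*(6+9))))
Scanning for simplifiable subexpressions (pre-order)...
  at root: (0+(3+(y*(6+9)))) (SIMPLIFIABLE)
  at R: (3+(y*(6+9))) (not simplifiable)
  at RR: (y*(6+9)) (not simplifiable)
  at RRR: (6+9) (SIMPLIFIABLE)
Found simplifiable subexpr at path root: (0+(3+(y*(6+9))))
One SIMPLIFY step would give: (3+(y*(6+9)))
-> NOT in normal form.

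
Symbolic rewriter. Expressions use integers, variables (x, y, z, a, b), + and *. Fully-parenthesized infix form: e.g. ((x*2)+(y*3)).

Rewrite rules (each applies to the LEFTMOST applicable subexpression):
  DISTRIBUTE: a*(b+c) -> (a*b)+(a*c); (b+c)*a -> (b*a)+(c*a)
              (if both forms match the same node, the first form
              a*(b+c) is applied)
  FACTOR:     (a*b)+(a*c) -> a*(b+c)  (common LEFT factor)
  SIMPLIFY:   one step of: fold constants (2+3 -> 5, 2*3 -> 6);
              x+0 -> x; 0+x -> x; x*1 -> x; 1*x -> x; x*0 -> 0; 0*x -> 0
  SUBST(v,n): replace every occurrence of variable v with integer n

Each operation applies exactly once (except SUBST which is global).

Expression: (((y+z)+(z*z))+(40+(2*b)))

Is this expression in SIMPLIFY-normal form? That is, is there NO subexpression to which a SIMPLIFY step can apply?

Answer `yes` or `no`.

Expression: (((y+z)+(z*z))+(40+(2*b)))
Scanning for simplifiable subexpressions (pre-order)...
  at root: (((y+z)+(z*z))+(40+(2*b))) (not simplifiable)
  at L: ((y+z)+(z*z)) (not simplifiable)
  at LL: (y+z) (not simplifiable)
  at LR: (z*z) (not simplifiable)
  at R: (40+(2*b)) (not simplifiable)
  at RR: (2*b) (not simplifiable)
Result: no simplifiable subexpression found -> normal form.

Answer: yes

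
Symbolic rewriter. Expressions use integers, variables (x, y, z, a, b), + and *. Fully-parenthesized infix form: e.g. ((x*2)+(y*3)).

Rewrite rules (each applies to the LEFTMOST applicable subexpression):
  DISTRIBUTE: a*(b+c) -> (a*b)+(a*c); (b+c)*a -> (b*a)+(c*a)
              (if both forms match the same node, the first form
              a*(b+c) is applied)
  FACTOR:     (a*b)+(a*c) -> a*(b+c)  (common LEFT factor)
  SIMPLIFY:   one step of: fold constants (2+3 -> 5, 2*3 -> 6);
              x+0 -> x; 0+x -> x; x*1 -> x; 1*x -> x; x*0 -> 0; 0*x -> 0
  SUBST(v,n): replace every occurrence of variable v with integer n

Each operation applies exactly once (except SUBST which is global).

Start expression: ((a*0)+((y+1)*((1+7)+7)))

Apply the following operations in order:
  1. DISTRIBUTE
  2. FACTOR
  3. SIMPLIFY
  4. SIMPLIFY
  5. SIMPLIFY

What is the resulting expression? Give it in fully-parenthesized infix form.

Answer: ((y+1)*(8+7))

Derivation:
Start: ((a*0)+((y+1)*((1+7)+7)))
Apply DISTRIBUTE at R (target: ((y+1)*((1+7)+7))): ((a*0)+((y+1)*((1+7)+7))) -> ((a*0)+(((y+1)*(1+7))+((y+1)*7)))
Apply FACTOR at R (target: (((y+1)*(1+7))+((y+1)*7))): ((a*0)+(((y+1)*(1+7))+((y+1)*7))) -> ((a*0)+((y+1)*((1+7)+7)))
Apply SIMPLIFY at L (target: (a*0)): ((a*0)+((y+1)*((1+7)+7))) -> (0+((y+1)*((1+7)+7)))
Apply SIMPLIFY at root (target: (0+((y+1)*((1+7)+7)))): (0+((y+1)*((1+7)+7))) -> ((y+1)*((1+7)+7))
Apply SIMPLIFY at RL (target: (1+7)): ((y+1)*((1+7)+7)) -> ((y+1)*(8+7))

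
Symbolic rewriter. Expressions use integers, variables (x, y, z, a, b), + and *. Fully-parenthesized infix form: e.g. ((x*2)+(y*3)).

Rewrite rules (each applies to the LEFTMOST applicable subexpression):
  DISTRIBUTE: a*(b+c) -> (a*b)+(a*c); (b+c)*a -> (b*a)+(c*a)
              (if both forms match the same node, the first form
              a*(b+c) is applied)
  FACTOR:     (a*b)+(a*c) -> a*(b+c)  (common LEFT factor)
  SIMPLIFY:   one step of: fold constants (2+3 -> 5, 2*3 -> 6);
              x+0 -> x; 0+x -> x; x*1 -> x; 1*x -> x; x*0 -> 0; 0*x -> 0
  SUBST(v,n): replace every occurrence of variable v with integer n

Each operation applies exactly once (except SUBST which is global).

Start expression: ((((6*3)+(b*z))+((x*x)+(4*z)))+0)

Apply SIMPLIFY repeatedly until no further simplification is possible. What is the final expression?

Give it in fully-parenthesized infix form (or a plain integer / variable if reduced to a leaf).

Start: ((((6*3)+(b*z))+((x*x)+(4*z)))+0)
Step 1: at root: ((((6*3)+(b*z))+((x*x)+(4*z)))+0) -> (((6*3)+(b*z))+((x*x)+(4*z))); overall: ((((6*3)+(b*z))+((x*x)+(4*z)))+0) -> (((6*3)+(b*z))+((x*x)+(4*z)))
Step 2: at LL: (6*3) -> 18; overall: (((6*3)+(b*z))+((x*x)+(4*z))) -> ((18+(b*z))+((x*x)+(4*z)))
Fixed point: ((18+(b*z))+((x*x)+(4*z)))

Answer: ((18+(b*z))+((x*x)+(4*z)))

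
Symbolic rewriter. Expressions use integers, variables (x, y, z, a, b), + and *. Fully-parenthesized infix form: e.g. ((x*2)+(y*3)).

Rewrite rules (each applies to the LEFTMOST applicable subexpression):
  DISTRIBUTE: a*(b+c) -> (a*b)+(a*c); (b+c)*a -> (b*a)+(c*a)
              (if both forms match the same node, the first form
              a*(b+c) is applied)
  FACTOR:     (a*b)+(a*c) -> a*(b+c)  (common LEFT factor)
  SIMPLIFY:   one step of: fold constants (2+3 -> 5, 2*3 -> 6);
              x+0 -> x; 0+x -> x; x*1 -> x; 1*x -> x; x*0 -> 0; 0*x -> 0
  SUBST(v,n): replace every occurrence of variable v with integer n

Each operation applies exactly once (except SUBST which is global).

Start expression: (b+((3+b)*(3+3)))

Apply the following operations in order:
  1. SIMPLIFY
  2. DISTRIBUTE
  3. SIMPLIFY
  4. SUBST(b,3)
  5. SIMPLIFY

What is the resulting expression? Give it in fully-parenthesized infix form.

Start: (b+((3+b)*(3+3)))
Apply SIMPLIFY at RR (target: (3+3)): (b+((3+b)*(3+3))) -> (b+((3+b)*6))
Apply DISTRIBUTE at R (target: ((3+b)*6)): (b+((3+b)*6)) -> (b+((3*6)+(b*6)))
Apply SIMPLIFY at RL (target: (3*6)): (b+((3*6)+(b*6))) -> (b+(18+(b*6)))
Apply SUBST(b,3): (b+(18+(b*6))) -> (3+(18+(3*6)))
Apply SIMPLIFY at RR (target: (3*6)): (3+(18+(3*6))) -> (3+(18+18))

Answer: (3+(18+18))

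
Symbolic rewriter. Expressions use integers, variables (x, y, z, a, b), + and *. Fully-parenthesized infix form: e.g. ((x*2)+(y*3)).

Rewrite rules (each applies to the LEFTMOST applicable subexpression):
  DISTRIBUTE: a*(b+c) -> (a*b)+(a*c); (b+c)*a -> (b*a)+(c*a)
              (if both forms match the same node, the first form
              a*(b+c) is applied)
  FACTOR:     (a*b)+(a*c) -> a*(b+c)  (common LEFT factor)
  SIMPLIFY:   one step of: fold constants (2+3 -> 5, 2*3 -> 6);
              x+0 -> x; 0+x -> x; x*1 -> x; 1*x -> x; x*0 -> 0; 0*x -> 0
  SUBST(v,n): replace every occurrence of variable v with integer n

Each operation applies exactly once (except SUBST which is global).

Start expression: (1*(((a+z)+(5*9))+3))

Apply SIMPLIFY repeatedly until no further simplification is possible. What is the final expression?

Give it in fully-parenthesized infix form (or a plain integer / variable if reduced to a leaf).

Start: (1*(((a+z)+(5*9))+3))
Step 1: at root: (1*(((a+z)+(5*9))+3)) -> (((a+z)+(5*9))+3); overall: (1*(((a+z)+(5*9))+3)) -> (((a+z)+(5*9))+3)
Step 2: at LR: (5*9) -> 45; overall: (((a+z)+(5*9))+3) -> (((a+z)+45)+3)
Fixed point: (((a+z)+45)+3)

Answer: (((a+z)+45)+3)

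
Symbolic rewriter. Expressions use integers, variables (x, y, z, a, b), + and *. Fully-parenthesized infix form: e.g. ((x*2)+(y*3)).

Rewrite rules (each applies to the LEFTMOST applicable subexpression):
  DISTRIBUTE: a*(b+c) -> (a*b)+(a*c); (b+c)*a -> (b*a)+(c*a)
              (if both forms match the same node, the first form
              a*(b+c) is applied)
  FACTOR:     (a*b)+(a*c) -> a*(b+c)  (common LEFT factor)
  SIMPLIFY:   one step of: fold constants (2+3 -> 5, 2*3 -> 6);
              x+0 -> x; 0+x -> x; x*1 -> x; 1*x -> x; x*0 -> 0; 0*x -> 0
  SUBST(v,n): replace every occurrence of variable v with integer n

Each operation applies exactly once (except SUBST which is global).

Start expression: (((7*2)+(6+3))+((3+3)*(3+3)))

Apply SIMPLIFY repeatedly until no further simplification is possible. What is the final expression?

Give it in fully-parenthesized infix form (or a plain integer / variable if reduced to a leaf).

Answer: 59

Derivation:
Start: (((7*2)+(6+3))+((3+3)*(3+3)))
Step 1: at LL: (7*2) -> 14; overall: (((7*2)+(6+3))+((3+3)*(3+3))) -> ((14+(6+3))+((3+3)*(3+3)))
Step 2: at LR: (6+3) -> 9; overall: ((14+(6+3))+((3+3)*(3+3))) -> ((14+9)+((3+3)*(3+3)))
Step 3: at L: (14+9) -> 23; overall: ((14+9)+((3+3)*(3+3))) -> (23+((3+3)*(3+3)))
Step 4: at RL: (3+3) -> 6; overall: (23+((3+3)*(3+3))) -> (23+(6*(3+3)))
Step 5: at RR: (3+3) -> 6; overall: (23+(6*(3+3))) -> (23+(6*6))
Step 6: at R: (6*6) -> 36; overall: (23+(6*6)) -> (23+36)
Step 7: at root: (23+36) -> 59; overall: (23+36) -> 59
Fixed point: 59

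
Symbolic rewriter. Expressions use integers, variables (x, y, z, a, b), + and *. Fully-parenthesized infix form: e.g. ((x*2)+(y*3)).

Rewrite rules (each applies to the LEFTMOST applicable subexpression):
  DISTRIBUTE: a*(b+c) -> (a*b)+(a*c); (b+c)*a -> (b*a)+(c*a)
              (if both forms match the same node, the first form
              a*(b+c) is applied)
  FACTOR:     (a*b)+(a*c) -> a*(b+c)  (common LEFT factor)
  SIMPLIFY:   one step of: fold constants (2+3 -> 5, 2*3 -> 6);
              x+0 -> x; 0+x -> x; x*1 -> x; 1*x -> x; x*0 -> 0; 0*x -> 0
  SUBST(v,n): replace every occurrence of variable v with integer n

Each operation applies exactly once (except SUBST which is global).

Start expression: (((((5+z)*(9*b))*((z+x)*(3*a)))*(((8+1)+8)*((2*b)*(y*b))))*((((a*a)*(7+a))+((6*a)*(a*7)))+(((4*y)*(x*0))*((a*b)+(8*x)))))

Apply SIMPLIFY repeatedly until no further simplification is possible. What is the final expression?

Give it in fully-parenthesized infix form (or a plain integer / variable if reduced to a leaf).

Start: (((((5+z)*(9*b))*((z+x)*(3*a)))*(((8+1)+8)*((2*b)*(y*b))))*((((a*a)*(7+a))+((6*a)*(a*7)))+(((4*y)*(x*0))*((a*b)+(8*x)))))
Step 1: at LRLL: (8+1) -> 9; overall: (((((5+z)*(9*b))*((z+x)*(3*a)))*(((8+1)+8)*((2*b)*(y*b))))*((((a*a)*(7+a))+((6*a)*(a*7)))+(((4*y)*(x*0))*((a*b)+(8*x))))) -> (((((5+z)*(9*b))*((z+x)*(3*a)))*((9+8)*((2*b)*(y*b))))*((((a*a)*(7+a))+((6*a)*(a*7)))+(((4*y)*(x*0))*((a*b)+(8*x)))))
Step 2: at LRL: (9+8) -> 17; overall: (((((5+z)*(9*b))*((z+x)*(3*a)))*((9+8)*((2*b)*(y*b))))*((((a*a)*(7+a))+((6*a)*(a*7)))+(((4*y)*(x*0))*((a*b)+(8*x))))) -> (((((5+z)*(9*b))*((z+x)*(3*a)))*(17*((2*b)*(y*b))))*((((a*a)*(7+a))+((6*a)*(a*7)))+(((4*y)*(x*0))*((a*b)+(8*x)))))
Step 3: at RRLR: (x*0) -> 0; overall: (((((5+z)*(9*b))*((z+x)*(3*a)))*(17*((2*b)*(y*b))))*((((a*a)*(7+a))+((6*a)*(a*7)))+(((4*y)*(x*0))*((a*b)+(8*x))))) -> (((((5+z)*(9*b))*((z+x)*(3*a)))*(17*((2*b)*(y*b))))*((((a*a)*(7+a))+((6*a)*(a*7)))+(((4*y)*0)*((a*b)+(8*x)))))
Step 4: at RRL: ((4*y)*0) -> 0; overall: (((((5+z)*(9*b))*((z+x)*(3*a)))*(17*((2*b)*(y*b))))*((((a*a)*(7+a))+((6*a)*(a*7)))+(((4*y)*0)*((a*b)+(8*x))))) -> (((((5+z)*(9*b))*((z+x)*(3*a)))*(17*((2*b)*(y*b))))*((((a*a)*(7+a))+((6*a)*(a*7)))+(0*((a*b)+(8*x)))))
Step 5: at RR: (0*((a*b)+(8*x))) -> 0; overall: (((((5+z)*(9*b))*((z+x)*(3*a)))*(17*((2*b)*(y*b))))*((((a*a)*(7+a))+((6*a)*(a*7)))+(0*((a*b)+(8*x))))) -> (((((5+z)*(9*b))*((z+x)*(3*a)))*(17*((2*b)*(y*b))))*((((a*a)*(7+a))+((6*a)*(a*7)))+0))
Step 6: at R: ((((a*a)*(7+a))+((6*a)*(a*7)))+0) -> (((a*a)*(7+a))+((6*a)*(a*7))); overall: (((((5+z)*(9*b))*((z+x)*(3*a)))*(17*((2*b)*(y*b))))*((((a*a)*(7+a))+((6*a)*(a*7)))+0)) -> (((((5+z)*(9*b))*((z+x)*(3*a)))*(17*((2*b)*(y*b))))*(((a*a)*(7+a))+((6*a)*(a*7))))
Fixed point: (((((5+z)*(9*b))*((z+x)*(3*a)))*(17*((2*b)*(y*b))))*(((a*a)*(7+a))+((6*a)*(a*7))))

Answer: (((((5+z)*(9*b))*((z+x)*(3*a)))*(17*((2*b)*(y*b))))*(((a*a)*(7+a))+((6*a)*(a*7))))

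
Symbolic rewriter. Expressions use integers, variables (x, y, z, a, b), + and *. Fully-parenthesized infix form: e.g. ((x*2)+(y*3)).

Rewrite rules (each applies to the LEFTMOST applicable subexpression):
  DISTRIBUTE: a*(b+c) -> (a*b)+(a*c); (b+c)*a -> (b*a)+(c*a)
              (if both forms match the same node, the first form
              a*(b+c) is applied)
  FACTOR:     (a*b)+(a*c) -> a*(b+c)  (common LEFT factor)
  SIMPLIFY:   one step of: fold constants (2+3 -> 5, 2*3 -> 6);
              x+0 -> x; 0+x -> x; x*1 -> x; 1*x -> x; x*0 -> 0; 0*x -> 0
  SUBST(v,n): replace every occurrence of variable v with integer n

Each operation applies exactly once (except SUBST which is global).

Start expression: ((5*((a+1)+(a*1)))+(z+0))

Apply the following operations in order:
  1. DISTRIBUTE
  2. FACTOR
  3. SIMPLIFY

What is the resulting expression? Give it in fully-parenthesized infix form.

Answer: ((5*((a+1)+a))+(z+0))

Derivation:
Start: ((5*((a+1)+(a*1)))+(z+0))
Apply DISTRIBUTE at L (target: (5*((a+1)+(a*1)))): ((5*((a+1)+(a*1)))+(z+0)) -> (((5*(a+1))+(5*(a*1)))+(z+0))
Apply FACTOR at L (target: ((5*(a+1))+(5*(a*1)))): (((5*(a+1))+(5*(a*1)))+(z+0)) -> ((5*((a+1)+(a*1)))+(z+0))
Apply SIMPLIFY at LRR (target: (a*1)): ((5*((a+1)+(a*1)))+(z+0)) -> ((5*((a+1)+a))+(z+0))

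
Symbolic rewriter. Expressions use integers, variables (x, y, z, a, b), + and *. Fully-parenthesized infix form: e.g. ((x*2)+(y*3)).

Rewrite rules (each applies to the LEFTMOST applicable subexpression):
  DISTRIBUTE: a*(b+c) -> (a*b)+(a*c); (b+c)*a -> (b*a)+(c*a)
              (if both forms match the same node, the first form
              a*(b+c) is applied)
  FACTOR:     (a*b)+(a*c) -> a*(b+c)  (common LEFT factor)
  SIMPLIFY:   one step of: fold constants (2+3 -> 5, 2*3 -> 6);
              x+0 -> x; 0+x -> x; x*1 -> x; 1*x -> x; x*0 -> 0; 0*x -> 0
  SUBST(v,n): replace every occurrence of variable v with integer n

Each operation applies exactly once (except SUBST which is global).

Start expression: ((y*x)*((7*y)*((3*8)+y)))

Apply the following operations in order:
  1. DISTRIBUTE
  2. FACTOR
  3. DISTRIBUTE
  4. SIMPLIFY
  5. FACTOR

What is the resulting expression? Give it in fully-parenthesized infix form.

Start: ((y*x)*((7*y)*((3*8)+y)))
Apply DISTRIBUTE at R (target: ((7*y)*((3*8)+y))): ((y*x)*((7*y)*((3*8)+y))) -> ((y*x)*(((7*y)*(3*8))+((7*y)*y)))
Apply FACTOR at R (target: (((7*y)*(3*8))+((7*y)*y))): ((y*x)*(((7*y)*(3*8))+((7*y)*y))) -> ((y*x)*((7*y)*((3*8)+y)))
Apply DISTRIBUTE at R (target: ((7*y)*((3*8)+y))): ((y*x)*((7*y)*((3*8)+y))) -> ((y*x)*(((7*y)*(3*8))+((7*y)*y)))
Apply SIMPLIFY at RLR (target: (3*8)): ((y*x)*(((7*y)*(3*8))+((7*y)*y))) -> ((y*x)*(((7*y)*24)+((7*y)*y)))
Apply FACTOR at R (target: (((7*y)*24)+((7*y)*y))): ((y*x)*(((7*y)*24)+((7*y)*y))) -> ((y*x)*((7*y)*(24+y)))

Answer: ((y*x)*((7*y)*(24+y)))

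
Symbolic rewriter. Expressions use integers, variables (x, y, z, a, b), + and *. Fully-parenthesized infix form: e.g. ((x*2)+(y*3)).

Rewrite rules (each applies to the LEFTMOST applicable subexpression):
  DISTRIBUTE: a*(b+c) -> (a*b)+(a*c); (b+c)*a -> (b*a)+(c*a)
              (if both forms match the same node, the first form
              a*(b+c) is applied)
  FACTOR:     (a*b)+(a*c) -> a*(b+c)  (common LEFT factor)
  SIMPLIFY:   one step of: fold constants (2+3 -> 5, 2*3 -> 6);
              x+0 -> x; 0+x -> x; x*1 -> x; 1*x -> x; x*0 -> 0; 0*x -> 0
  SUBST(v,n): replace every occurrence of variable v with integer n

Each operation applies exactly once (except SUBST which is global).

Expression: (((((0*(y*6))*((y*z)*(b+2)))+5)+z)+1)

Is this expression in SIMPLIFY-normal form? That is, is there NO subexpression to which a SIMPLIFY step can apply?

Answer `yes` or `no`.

Answer: no

Derivation:
Expression: (((((0*(y*6))*((y*z)*(b+2)))+5)+z)+1)
Scanning for simplifiable subexpressions (pre-order)...
  at root: (((((0*(y*6))*((y*z)*(b+2)))+5)+z)+1) (not simplifiable)
  at L: ((((0*(y*6))*((y*z)*(b+2)))+5)+z) (not simplifiable)
  at LL: (((0*(y*6))*((y*z)*(b+2)))+5) (not simplifiable)
  at LLL: ((0*(y*6))*((y*z)*(b+2))) (not simplifiable)
  at LLLL: (0*(y*6)) (SIMPLIFIABLE)
  at LLLLR: (y*6) (not simplifiable)
  at LLLR: ((y*z)*(b+2)) (not simplifiable)
  at LLLRL: (y*z) (not simplifiable)
  at LLLRR: (b+2) (not simplifiable)
Found simplifiable subexpr at path LLLL: (0*(y*6))
One SIMPLIFY step would give: ((((0*((y*z)*(b+2)))+5)+z)+1)
-> NOT in normal form.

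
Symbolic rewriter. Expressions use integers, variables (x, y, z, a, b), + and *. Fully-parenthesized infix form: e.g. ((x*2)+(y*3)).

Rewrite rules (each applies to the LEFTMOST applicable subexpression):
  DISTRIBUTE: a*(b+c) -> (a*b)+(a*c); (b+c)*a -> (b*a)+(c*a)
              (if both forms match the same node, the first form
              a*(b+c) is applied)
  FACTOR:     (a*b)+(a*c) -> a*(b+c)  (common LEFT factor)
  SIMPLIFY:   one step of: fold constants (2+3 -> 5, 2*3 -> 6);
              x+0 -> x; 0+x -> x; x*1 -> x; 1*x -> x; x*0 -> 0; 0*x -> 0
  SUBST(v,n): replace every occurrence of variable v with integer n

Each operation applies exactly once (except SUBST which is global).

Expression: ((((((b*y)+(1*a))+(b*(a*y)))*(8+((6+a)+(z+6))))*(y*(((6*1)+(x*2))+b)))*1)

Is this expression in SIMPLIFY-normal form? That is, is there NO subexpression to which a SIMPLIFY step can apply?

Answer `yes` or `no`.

Expression: ((((((b*y)+(1*a))+(b*(a*y)))*(8+((6+a)+(z+6))))*(y*(((6*1)+(x*2))+b)))*1)
Scanning for simplifiable subexpressions (pre-order)...
  at root: ((((((b*y)+(1*a))+(b*(a*y)))*(8+((6+a)+(z+6))))*(y*(((6*1)+(x*2))+b)))*1) (SIMPLIFIABLE)
  at L: (((((b*y)+(1*a))+(b*(a*y)))*(8+((6+a)+(z+6))))*(y*(((6*1)+(x*2))+b))) (not simplifiable)
  at LL: ((((b*y)+(1*a))+(b*(a*y)))*(8+((6+a)+(z+6)))) (not simplifiable)
  at LLL: (((b*y)+(1*a))+(b*(a*y))) (not simplifiable)
  at LLLL: ((b*y)+(1*a)) (not simplifiable)
  at LLLLL: (b*y) (not simplifiable)
  at LLLLR: (1*a) (SIMPLIFIABLE)
  at LLLR: (b*(a*y)) (not simplifiable)
  at LLLRR: (a*y) (not simplifiable)
  at LLR: (8+((6+a)+(z+6))) (not simplifiable)
  at LLRR: ((6+a)+(z+6)) (not simplifiable)
  at LLRRL: (6+a) (not simplifiable)
  at LLRRR: (z+6) (not simplifiable)
  at LR: (y*(((6*1)+(x*2))+b)) (not simplifiable)
  at LRR: (((6*1)+(x*2))+b) (not simplifiable)
  at LRRL: ((6*1)+(x*2)) (not simplifiable)
  at LRRLL: (6*1) (SIMPLIFIABLE)
  at LRRLR: (x*2) (not simplifiable)
Found simplifiable subexpr at path root: ((((((b*y)+(1*a))+(b*(a*y)))*(8+((6+a)+(z+6))))*(y*(((6*1)+(x*2))+b)))*1)
One SIMPLIFY step would give: (((((b*y)+(1*a))+(b*(a*y)))*(8+((6+a)+(z+6))))*(y*(((6*1)+(x*2))+b)))
-> NOT in normal form.

Answer: no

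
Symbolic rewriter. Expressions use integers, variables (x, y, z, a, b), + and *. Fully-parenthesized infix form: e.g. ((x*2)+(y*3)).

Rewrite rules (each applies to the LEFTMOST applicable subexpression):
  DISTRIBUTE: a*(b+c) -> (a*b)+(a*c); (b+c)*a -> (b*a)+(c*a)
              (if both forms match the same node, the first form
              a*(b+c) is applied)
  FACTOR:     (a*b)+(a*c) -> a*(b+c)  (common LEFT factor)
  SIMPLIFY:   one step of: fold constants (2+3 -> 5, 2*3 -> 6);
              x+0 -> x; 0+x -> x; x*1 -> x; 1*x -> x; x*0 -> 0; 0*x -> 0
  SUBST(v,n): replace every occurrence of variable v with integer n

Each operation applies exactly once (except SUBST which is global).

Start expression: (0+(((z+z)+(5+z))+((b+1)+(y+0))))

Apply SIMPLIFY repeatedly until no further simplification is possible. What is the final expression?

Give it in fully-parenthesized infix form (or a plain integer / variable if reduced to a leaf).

Answer: (((z+z)+(5+z))+((b+1)+y))

Derivation:
Start: (0+(((z+z)+(5+z))+((b+1)+(y+0))))
Step 1: at root: (0+(((z+z)+(5+z))+((b+1)+(y+0)))) -> (((z+z)+(5+z))+((b+1)+(y+0))); overall: (0+(((z+z)+(5+z))+((b+1)+(y+0)))) -> (((z+z)+(5+z))+((b+1)+(y+0)))
Step 2: at RR: (y+0) -> y; overall: (((z+z)+(5+z))+((b+1)+(y+0))) -> (((z+z)+(5+z))+((b+1)+y))
Fixed point: (((z+z)+(5+z))+((b+1)+y))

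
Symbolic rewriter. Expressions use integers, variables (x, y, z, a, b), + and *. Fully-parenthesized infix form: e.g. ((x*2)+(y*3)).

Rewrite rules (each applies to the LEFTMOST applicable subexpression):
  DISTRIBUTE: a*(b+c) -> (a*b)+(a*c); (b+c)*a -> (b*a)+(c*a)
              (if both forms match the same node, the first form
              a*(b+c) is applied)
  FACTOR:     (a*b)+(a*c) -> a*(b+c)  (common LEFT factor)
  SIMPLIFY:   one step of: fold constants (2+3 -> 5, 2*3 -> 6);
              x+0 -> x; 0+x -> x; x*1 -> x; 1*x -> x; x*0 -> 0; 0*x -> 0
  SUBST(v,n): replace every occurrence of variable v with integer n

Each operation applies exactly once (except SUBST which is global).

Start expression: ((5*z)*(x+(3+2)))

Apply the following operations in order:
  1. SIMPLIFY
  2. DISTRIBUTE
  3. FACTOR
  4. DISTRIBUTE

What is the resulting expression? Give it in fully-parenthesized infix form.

Start: ((5*z)*(x+(3+2)))
Apply SIMPLIFY at RR (target: (3+2)): ((5*z)*(x+(3+2))) -> ((5*z)*(x+5))
Apply DISTRIBUTE at root (target: ((5*z)*(x+5))): ((5*z)*(x+5)) -> (((5*z)*x)+((5*z)*5))
Apply FACTOR at root (target: (((5*z)*x)+((5*z)*5))): (((5*z)*x)+((5*z)*5)) -> ((5*z)*(x+5))
Apply DISTRIBUTE at root (target: ((5*z)*(x+5))): ((5*z)*(x+5)) -> (((5*z)*x)+((5*z)*5))

Answer: (((5*z)*x)+((5*z)*5))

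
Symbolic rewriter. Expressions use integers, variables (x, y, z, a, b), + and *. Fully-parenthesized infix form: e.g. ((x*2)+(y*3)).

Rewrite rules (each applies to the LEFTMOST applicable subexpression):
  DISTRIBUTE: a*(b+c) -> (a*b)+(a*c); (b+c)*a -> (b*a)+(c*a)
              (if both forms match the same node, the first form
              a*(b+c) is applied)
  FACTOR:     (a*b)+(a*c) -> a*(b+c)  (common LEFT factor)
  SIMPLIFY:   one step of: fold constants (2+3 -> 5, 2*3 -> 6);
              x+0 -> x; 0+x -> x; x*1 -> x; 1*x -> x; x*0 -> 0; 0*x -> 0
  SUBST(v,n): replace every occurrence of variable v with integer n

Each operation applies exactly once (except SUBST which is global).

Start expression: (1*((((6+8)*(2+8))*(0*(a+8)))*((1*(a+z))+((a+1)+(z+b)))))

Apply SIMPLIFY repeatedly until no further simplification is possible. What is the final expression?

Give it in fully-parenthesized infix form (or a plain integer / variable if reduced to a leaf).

Answer: 0

Derivation:
Start: (1*((((6+8)*(2+8))*(0*(a+8)))*((1*(a+z))+((a+1)+(z+b)))))
Step 1: at root: (1*((((6+8)*(2+8))*(0*(a+8)))*((1*(a+z))+((a+1)+(z+b))))) -> ((((6+8)*(2+8))*(0*(a+8)))*((1*(a+z))+((a+1)+(z+b)))); overall: (1*((((6+8)*(2+8))*(0*(a+8)))*((1*(a+z))+((a+1)+(z+b))))) -> ((((6+8)*(2+8))*(0*(a+8)))*((1*(a+z))+((a+1)+(z+b))))
Step 2: at LLL: (6+8) -> 14; overall: ((((6+8)*(2+8))*(0*(a+8)))*((1*(a+z))+((a+1)+(z+b)))) -> (((14*(2+8))*(0*(a+8)))*((1*(a+z))+((a+1)+(z+b))))
Step 3: at LLR: (2+8) -> 10; overall: (((14*(2+8))*(0*(a+8)))*((1*(a+z))+((a+1)+(z+b)))) -> (((14*10)*(0*(a+8)))*((1*(a+z))+((a+1)+(z+b))))
Step 4: at LL: (14*10) -> 140; overall: (((14*10)*(0*(a+8)))*((1*(a+z))+((a+1)+(z+b)))) -> ((140*(0*(a+8)))*((1*(a+z))+((a+1)+(z+b))))
Step 5: at LR: (0*(a+8)) -> 0; overall: ((140*(0*(a+8)))*((1*(a+z))+((a+1)+(z+b)))) -> ((140*0)*((1*(a+z))+((a+1)+(z+b))))
Step 6: at L: (140*0) -> 0; overall: ((140*0)*((1*(a+z))+((a+1)+(z+b)))) -> (0*((1*(a+z))+((a+1)+(z+b))))
Step 7: at root: (0*((1*(a+z))+((a+1)+(z+b)))) -> 0; overall: (0*((1*(a+z))+((a+1)+(z+b)))) -> 0
Fixed point: 0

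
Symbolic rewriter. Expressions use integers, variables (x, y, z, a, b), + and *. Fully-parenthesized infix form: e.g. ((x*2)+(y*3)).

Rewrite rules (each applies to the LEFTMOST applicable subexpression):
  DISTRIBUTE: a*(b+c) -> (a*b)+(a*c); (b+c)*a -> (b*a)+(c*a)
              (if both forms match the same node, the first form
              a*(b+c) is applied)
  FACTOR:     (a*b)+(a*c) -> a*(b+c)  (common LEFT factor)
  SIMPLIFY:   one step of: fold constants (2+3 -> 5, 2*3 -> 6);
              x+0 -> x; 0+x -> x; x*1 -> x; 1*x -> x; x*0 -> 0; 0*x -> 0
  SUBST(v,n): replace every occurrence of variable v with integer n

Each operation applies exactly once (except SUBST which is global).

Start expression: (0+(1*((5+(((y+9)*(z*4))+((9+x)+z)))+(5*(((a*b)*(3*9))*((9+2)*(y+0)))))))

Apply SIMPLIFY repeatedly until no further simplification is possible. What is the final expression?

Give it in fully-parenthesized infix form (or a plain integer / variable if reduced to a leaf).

Start: (0+(1*((5+(((y+9)*(z*4))+((9+x)+z)))+(5*(((a*b)*(3*9))*((9+2)*(y+0)))))))
Step 1: at root: (0+(1*((5+(((y+9)*(z*4))+((9+x)+z)))+(5*(((a*b)*(3*9))*((9+2)*(y+0))))))) -> (1*((5+(((y+9)*(z*4))+((9+x)+z)))+(5*(((a*b)*(3*9))*((9+2)*(y+0)))))); overall: (0+(1*((5+(((y+9)*(z*4))+((9+x)+z)))+(5*(((a*b)*(3*9))*((9+2)*(y+0))))))) -> (1*((5+(((y+9)*(z*4))+((9+x)+z)))+(5*(((a*b)*(3*9))*((9+2)*(y+0))))))
Step 2: at root: (1*((5+(((y+9)*(z*4))+((9+x)+z)))+(5*(((a*b)*(3*9))*((9+2)*(y+0)))))) -> ((5+(((y+9)*(z*4))+((9+x)+z)))+(5*(((a*b)*(3*9))*((9+2)*(y+0))))); overall: (1*((5+(((y+9)*(z*4))+((9+x)+z)))+(5*(((a*b)*(3*9))*((9+2)*(y+0)))))) -> ((5+(((y+9)*(z*4))+((9+x)+z)))+(5*(((a*b)*(3*9))*((9+2)*(y+0)))))
Step 3: at RRLR: (3*9) -> 27; overall: ((5+(((y+9)*(z*4))+((9+x)+z)))+(5*(((a*b)*(3*9))*((9+2)*(y+0))))) -> ((5+(((y+9)*(z*4))+((9+x)+z)))+(5*(((a*b)*27)*((9+2)*(y+0)))))
Step 4: at RRRL: (9+2) -> 11; overall: ((5+(((y+9)*(z*4))+((9+x)+z)))+(5*(((a*b)*27)*((9+2)*(y+0))))) -> ((5+(((y+9)*(z*4))+((9+x)+z)))+(5*(((a*b)*27)*(11*(y+0)))))
Step 5: at RRRR: (y+0) -> y; overall: ((5+(((y+9)*(z*4))+((9+x)+z)))+(5*(((a*b)*27)*(11*(y+0))))) -> ((5+(((y+9)*(z*4))+((9+x)+z)))+(5*(((a*b)*27)*(11*y))))
Fixed point: ((5+(((y+9)*(z*4))+((9+x)+z)))+(5*(((a*b)*27)*(11*y))))

Answer: ((5+(((y+9)*(z*4))+((9+x)+z)))+(5*(((a*b)*27)*(11*y))))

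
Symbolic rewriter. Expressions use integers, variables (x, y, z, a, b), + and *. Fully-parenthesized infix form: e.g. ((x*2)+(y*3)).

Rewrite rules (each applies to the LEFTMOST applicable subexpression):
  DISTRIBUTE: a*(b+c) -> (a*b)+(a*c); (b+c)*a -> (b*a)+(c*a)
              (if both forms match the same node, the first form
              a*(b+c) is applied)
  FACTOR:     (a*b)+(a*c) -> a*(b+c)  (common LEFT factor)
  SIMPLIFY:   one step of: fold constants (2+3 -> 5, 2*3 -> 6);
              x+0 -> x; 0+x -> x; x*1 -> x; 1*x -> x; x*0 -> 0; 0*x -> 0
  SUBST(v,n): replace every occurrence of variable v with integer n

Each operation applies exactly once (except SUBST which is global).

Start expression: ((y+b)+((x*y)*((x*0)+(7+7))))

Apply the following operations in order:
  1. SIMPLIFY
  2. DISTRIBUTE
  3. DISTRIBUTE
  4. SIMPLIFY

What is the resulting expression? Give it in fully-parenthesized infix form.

Answer: ((y+b)+(0+(((x*y)*7)+((x*y)*7))))

Derivation:
Start: ((y+b)+((x*y)*((x*0)+(7+7))))
Apply SIMPLIFY at RRL (target: (x*0)): ((y+b)+((x*y)*((x*0)+(7+7)))) -> ((y+b)+((x*y)*(0+(7+7))))
Apply DISTRIBUTE at R (target: ((x*y)*(0+(7+7)))): ((y+b)+((x*y)*(0+(7+7)))) -> ((y+b)+(((x*y)*0)+((x*y)*(7+7))))
Apply DISTRIBUTE at RR (target: ((x*y)*(7+7))): ((y+b)+(((x*y)*0)+((x*y)*(7+7)))) -> ((y+b)+(((x*y)*0)+(((x*y)*7)+((x*y)*7))))
Apply SIMPLIFY at RL (target: ((x*y)*0)): ((y+b)+(((x*y)*0)+(((x*y)*7)+((x*y)*7)))) -> ((y+b)+(0+(((x*y)*7)+((x*y)*7))))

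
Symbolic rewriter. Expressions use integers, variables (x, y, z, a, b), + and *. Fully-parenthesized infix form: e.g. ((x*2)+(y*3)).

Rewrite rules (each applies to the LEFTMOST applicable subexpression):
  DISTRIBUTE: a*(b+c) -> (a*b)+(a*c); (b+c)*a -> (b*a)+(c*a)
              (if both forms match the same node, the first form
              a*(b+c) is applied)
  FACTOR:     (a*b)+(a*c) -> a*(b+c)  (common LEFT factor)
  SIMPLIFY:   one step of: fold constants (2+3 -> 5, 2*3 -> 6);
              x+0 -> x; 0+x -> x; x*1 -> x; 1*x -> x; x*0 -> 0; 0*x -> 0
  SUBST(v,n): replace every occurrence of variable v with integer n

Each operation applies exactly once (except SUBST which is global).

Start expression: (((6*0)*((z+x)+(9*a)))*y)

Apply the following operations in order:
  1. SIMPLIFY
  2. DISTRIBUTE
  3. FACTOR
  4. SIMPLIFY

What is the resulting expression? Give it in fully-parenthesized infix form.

Start: (((6*0)*((z+x)+(9*a)))*y)
Apply SIMPLIFY at LL (target: (6*0)): (((6*0)*((z+x)+(9*a)))*y) -> ((0*((z+x)+(9*a)))*y)
Apply DISTRIBUTE at L (target: (0*((z+x)+(9*a)))): ((0*((z+x)+(9*a)))*y) -> (((0*(z+x))+(0*(9*a)))*y)
Apply FACTOR at L (target: ((0*(z+x))+(0*(9*a)))): (((0*(z+x))+(0*(9*a)))*y) -> ((0*((z+x)+(9*a)))*y)
Apply SIMPLIFY at L (target: (0*((z+x)+(9*a)))): ((0*((z+x)+(9*a)))*y) -> (0*y)

Answer: (0*y)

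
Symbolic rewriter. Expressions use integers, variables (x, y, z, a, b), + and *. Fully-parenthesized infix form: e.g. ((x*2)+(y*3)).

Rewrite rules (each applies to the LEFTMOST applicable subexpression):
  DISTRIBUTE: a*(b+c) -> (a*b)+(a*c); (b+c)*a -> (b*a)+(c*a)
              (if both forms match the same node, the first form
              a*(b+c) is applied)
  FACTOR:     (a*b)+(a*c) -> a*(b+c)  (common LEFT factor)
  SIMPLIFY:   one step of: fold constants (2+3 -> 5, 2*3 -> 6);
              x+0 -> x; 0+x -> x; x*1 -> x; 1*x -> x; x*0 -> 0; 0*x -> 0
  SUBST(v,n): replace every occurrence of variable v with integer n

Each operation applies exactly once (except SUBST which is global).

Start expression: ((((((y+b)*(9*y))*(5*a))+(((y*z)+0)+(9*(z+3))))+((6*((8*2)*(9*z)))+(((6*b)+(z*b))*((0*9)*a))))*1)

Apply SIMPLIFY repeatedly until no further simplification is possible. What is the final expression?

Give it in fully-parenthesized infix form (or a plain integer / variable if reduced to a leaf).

Start: ((((((y+b)*(9*y))*(5*a))+(((y*z)+0)+(9*(z+3))))+((6*((8*2)*(9*z)))+(((6*b)+(z*b))*((0*9)*a))))*1)
Step 1: at root: ((((((y+b)*(9*y))*(5*a))+(((y*z)+0)+(9*(z+3))))+((6*((8*2)*(9*z)))+(((6*b)+(z*b))*((0*9)*a))))*1) -> (((((y+b)*(9*y))*(5*a))+(((y*z)+0)+(9*(z+3))))+((6*((8*2)*(9*z)))+(((6*b)+(z*b))*((0*9)*a)))); overall: ((((((y+b)*(9*y))*(5*a))+(((y*z)+0)+(9*(z+3))))+((6*((8*2)*(9*z)))+(((6*b)+(z*b))*((0*9)*a))))*1) -> (((((y+b)*(9*y))*(5*a))+(((y*z)+0)+(9*(z+3))))+((6*((8*2)*(9*z)))+(((6*b)+(z*b))*((0*9)*a))))
Step 2: at LRL: ((y*z)+0) -> (y*z); overall: (((((y+b)*(9*y))*(5*a))+(((y*z)+0)+(9*(z+3))))+((6*((8*2)*(9*z)))+(((6*b)+(z*b))*((0*9)*a)))) -> (((((y+b)*(9*y))*(5*a))+((y*z)+(9*(z+3))))+((6*((8*2)*(9*z)))+(((6*b)+(z*b))*((0*9)*a))))
Step 3: at RLRL: (8*2) -> 16; overall: (((((y+b)*(9*y))*(5*a))+((y*z)+(9*(z+3))))+((6*((8*2)*(9*z)))+(((6*b)+(z*b))*((0*9)*a)))) -> (((((y+b)*(9*y))*(5*a))+((y*z)+(9*(z+3))))+((6*(16*(9*z)))+(((6*b)+(z*b))*((0*9)*a))))
Step 4: at RRRL: (0*9) -> 0; overall: (((((y+b)*(9*y))*(5*a))+((y*z)+(9*(z+3))))+((6*(16*(9*z)))+(((6*b)+(z*b))*((0*9)*a)))) -> (((((y+b)*(9*y))*(5*a))+((y*z)+(9*(z+3))))+((6*(16*(9*z)))+(((6*b)+(z*b))*(0*a))))
Step 5: at RRR: (0*a) -> 0; overall: (((((y+b)*(9*y))*(5*a))+((y*z)+(9*(z+3))))+((6*(16*(9*z)))+(((6*b)+(z*b))*(0*a)))) -> (((((y+b)*(9*y))*(5*a))+((y*z)+(9*(z+3))))+((6*(16*(9*z)))+(((6*b)+(z*b))*0)))
Step 6: at RR: (((6*b)+(z*b))*0) -> 0; overall: (((((y+b)*(9*y))*(5*a))+((y*z)+(9*(z+3))))+((6*(16*(9*z)))+(((6*b)+(z*b))*0))) -> (((((y+b)*(9*y))*(5*a))+((y*z)+(9*(z+3))))+((6*(16*(9*z)))+0))
Step 7: at R: ((6*(16*(9*z)))+0) -> (6*(16*(9*z))); overall: (((((y+b)*(9*y))*(5*a))+((y*z)+(9*(z+3))))+((6*(16*(9*z)))+0)) -> (((((y+b)*(9*y))*(5*a))+((y*z)+(9*(z+3))))+(6*(16*(9*z))))
Fixed point: (((((y+b)*(9*y))*(5*a))+((y*z)+(9*(z+3))))+(6*(16*(9*z))))

Answer: (((((y+b)*(9*y))*(5*a))+((y*z)+(9*(z+3))))+(6*(16*(9*z))))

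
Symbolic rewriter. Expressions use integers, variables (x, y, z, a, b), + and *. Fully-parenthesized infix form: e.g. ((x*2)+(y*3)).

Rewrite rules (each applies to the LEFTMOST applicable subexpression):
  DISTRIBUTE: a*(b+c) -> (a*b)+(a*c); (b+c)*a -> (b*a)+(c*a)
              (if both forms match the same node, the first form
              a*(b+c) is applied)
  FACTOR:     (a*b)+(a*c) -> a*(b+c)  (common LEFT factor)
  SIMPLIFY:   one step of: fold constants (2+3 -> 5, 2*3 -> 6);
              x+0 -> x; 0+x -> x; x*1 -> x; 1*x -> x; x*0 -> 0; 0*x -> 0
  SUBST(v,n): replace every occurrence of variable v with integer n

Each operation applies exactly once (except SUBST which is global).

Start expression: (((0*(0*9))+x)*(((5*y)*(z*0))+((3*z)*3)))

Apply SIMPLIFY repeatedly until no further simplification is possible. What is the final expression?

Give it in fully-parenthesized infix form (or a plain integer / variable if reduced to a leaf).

Start: (((0*(0*9))+x)*(((5*y)*(z*0))+((3*z)*3)))
Step 1: at LL: (0*(0*9)) -> 0; overall: (((0*(0*9))+x)*(((5*y)*(z*0))+((3*z)*3))) -> ((0+x)*(((5*y)*(z*0))+((3*z)*3)))
Step 2: at L: (0+x) -> x; overall: ((0+x)*(((5*y)*(z*0))+((3*z)*3))) -> (x*(((5*y)*(z*0))+((3*z)*3)))
Step 3: at RLR: (z*0) -> 0; overall: (x*(((5*y)*(z*0))+((3*z)*3))) -> (x*(((5*y)*0)+((3*z)*3)))
Step 4: at RL: ((5*y)*0) -> 0; overall: (x*(((5*y)*0)+((3*z)*3))) -> (x*(0+((3*z)*3)))
Step 5: at R: (0+((3*z)*3)) -> ((3*z)*3); overall: (x*(0+((3*z)*3))) -> (x*((3*z)*3))
Fixed point: (x*((3*z)*3))

Answer: (x*((3*z)*3))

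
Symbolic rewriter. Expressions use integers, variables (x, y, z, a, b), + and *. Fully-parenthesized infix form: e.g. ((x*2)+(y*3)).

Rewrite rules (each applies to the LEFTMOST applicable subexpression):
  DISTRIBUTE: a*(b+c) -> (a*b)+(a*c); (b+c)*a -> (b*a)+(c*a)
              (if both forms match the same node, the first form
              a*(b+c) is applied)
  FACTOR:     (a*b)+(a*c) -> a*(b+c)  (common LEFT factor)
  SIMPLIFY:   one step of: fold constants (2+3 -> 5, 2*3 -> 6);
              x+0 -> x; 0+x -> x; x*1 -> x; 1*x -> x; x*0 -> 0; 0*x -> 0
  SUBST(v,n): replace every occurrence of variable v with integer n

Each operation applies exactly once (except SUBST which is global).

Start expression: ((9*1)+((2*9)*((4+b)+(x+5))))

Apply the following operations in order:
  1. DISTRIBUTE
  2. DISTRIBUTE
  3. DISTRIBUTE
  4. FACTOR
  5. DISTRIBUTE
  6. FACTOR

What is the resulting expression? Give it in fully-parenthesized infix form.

Start: ((9*1)+((2*9)*((4+b)+(x+5))))
Apply DISTRIBUTE at R (target: ((2*9)*((4+b)+(x+5)))): ((9*1)+((2*9)*((4+b)+(x+5)))) -> ((9*1)+(((2*9)*(4+b))+((2*9)*(x+5))))
Apply DISTRIBUTE at RL (target: ((2*9)*(4+b))): ((9*1)+(((2*9)*(4+b))+((2*9)*(x+5)))) -> ((9*1)+((((2*9)*4)+((2*9)*b))+((2*9)*(x+5))))
Apply DISTRIBUTE at RR (target: ((2*9)*(x+5))): ((9*1)+((((2*9)*4)+((2*9)*b))+((2*9)*(x+5)))) -> ((9*1)+((((2*9)*4)+((2*9)*b))+(((2*9)*x)+((2*9)*5))))
Apply FACTOR at RL (target: (((2*9)*4)+((2*9)*b))): ((9*1)+((((2*9)*4)+((2*9)*b))+(((2*9)*x)+((2*9)*5)))) -> ((9*1)+(((2*9)*(4+b))+(((2*9)*x)+((2*9)*5))))
Apply DISTRIBUTE at RL (target: ((2*9)*(4+b))): ((9*1)+(((2*9)*(4+b))+(((2*9)*x)+((2*9)*5)))) -> ((9*1)+((((2*9)*4)+((2*9)*b))+(((2*9)*x)+((2*9)*5))))
Apply FACTOR at RL (target: (((2*9)*4)+((2*9)*b))): ((9*1)+((((2*9)*4)+((2*9)*b))+(((2*9)*x)+((2*9)*5)))) -> ((9*1)+(((2*9)*(4+b))+(((2*9)*x)+((2*9)*5))))

Answer: ((9*1)+(((2*9)*(4+b))+(((2*9)*x)+((2*9)*5))))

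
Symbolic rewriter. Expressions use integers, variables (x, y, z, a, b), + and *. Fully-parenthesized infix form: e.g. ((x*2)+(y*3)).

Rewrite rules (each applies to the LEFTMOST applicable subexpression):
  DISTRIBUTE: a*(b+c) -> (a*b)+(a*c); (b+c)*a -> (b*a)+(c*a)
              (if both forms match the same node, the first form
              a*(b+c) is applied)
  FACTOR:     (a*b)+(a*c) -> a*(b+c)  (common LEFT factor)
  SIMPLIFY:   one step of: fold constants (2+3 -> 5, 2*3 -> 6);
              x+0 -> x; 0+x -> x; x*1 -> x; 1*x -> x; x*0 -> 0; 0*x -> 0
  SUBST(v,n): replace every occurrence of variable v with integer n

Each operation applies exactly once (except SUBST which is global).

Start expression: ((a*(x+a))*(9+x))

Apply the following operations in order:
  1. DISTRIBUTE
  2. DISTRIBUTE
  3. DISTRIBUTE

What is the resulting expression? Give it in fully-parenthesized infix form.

Start: ((a*(x+a))*(9+x))
Apply DISTRIBUTE at root (target: ((a*(x+a))*(9+x))): ((a*(x+a))*(9+x)) -> (((a*(x+a))*9)+((a*(x+a))*x))
Apply DISTRIBUTE at LL (target: (a*(x+a))): (((a*(x+a))*9)+((a*(x+a))*x)) -> ((((a*x)+(a*a))*9)+((a*(x+a))*x))
Apply DISTRIBUTE at L (target: (((a*x)+(a*a))*9)): ((((a*x)+(a*a))*9)+((a*(x+a))*x)) -> ((((a*x)*9)+((a*a)*9))+((a*(x+a))*x))

Answer: ((((a*x)*9)+((a*a)*9))+((a*(x+a))*x))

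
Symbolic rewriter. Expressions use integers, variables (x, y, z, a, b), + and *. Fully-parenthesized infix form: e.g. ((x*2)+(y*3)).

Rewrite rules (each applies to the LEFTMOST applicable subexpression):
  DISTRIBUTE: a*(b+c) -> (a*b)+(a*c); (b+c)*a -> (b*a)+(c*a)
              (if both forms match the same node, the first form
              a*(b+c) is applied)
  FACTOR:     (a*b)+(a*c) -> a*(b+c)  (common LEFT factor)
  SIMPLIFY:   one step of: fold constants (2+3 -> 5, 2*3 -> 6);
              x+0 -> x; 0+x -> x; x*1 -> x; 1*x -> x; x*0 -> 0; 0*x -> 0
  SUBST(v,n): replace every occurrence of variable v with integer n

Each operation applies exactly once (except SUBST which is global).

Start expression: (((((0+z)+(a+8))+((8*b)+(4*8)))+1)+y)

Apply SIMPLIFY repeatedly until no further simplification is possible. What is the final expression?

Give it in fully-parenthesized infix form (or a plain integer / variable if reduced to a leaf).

Start: (((((0+z)+(a+8))+((8*b)+(4*8)))+1)+y)
Step 1: at LLLL: (0+z) -> z; overall: (((((0+z)+(a+8))+((8*b)+(4*8)))+1)+y) -> ((((z+(a+8))+((8*b)+(4*8)))+1)+y)
Step 2: at LLRR: (4*8) -> 32; overall: ((((z+(a+8))+((8*b)+(4*8)))+1)+y) -> ((((z+(a+8))+((8*b)+32))+1)+y)
Fixed point: ((((z+(a+8))+((8*b)+32))+1)+y)

Answer: ((((z+(a+8))+((8*b)+32))+1)+y)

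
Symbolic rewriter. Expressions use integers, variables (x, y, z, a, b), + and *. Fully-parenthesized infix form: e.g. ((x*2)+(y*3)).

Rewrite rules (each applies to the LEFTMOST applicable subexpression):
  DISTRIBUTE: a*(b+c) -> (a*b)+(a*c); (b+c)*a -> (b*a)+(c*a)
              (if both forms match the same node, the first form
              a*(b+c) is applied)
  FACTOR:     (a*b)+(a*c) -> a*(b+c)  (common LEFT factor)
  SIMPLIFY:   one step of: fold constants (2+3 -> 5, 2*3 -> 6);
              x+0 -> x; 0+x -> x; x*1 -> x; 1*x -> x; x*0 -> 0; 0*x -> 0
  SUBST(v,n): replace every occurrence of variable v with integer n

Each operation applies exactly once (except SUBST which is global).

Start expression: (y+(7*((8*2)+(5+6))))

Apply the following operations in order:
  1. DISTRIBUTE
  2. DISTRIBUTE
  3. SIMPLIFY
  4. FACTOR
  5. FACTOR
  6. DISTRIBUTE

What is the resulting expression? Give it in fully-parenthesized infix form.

Answer: (y+((7*16)+(7*(5+6))))

Derivation:
Start: (y+(7*((8*2)+(5+6))))
Apply DISTRIBUTE at R (target: (7*((8*2)+(5+6)))): (y+(7*((8*2)+(5+6)))) -> (y+((7*(8*2))+(7*(5+6))))
Apply DISTRIBUTE at RR (target: (7*(5+6))): (y+((7*(8*2))+(7*(5+6)))) -> (y+((7*(8*2))+((7*5)+(7*6))))
Apply SIMPLIFY at RLR (target: (8*2)): (y+((7*(8*2))+((7*5)+(7*6)))) -> (y+((7*16)+((7*5)+(7*6))))
Apply FACTOR at RR (target: ((7*5)+(7*6))): (y+((7*16)+((7*5)+(7*6)))) -> (y+((7*16)+(7*(5+6))))
Apply FACTOR at R (target: ((7*16)+(7*(5+6)))): (y+((7*16)+(7*(5+6)))) -> (y+(7*(16+(5+6))))
Apply DISTRIBUTE at R (target: (7*(16+(5+6)))): (y+(7*(16+(5+6)))) -> (y+((7*16)+(7*(5+6))))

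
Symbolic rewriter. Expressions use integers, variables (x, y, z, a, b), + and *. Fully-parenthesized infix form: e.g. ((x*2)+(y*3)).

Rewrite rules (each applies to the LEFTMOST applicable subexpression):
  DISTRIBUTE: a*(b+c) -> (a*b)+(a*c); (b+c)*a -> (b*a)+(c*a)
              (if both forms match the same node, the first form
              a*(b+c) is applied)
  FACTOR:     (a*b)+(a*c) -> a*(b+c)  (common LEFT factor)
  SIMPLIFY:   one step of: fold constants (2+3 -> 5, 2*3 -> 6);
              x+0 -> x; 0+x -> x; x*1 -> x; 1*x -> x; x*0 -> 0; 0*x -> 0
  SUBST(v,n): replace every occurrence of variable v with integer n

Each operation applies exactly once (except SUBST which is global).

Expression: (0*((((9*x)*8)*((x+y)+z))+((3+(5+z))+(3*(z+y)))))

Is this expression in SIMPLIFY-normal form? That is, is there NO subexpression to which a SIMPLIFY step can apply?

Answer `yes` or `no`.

Answer: no

Derivation:
Expression: (0*((((9*x)*8)*((x+y)+z))+((3+(5+z))+(3*(z+y)))))
Scanning for simplifiable subexpressions (pre-order)...
  at root: (0*((((9*x)*8)*((x+y)+z))+((3+(5+z))+(3*(z+y))))) (SIMPLIFIABLE)
  at R: ((((9*x)*8)*((x+y)+z))+((3+(5+z))+(3*(z+y)))) (not simplifiable)
  at RL: (((9*x)*8)*((x+y)+z)) (not simplifiable)
  at RLL: ((9*x)*8) (not simplifiable)
  at RLLL: (9*x) (not simplifiable)
  at RLR: ((x+y)+z) (not simplifiable)
  at RLRL: (x+y) (not simplifiable)
  at RR: ((3+(5+z))+(3*(z+y))) (not simplifiable)
  at RRL: (3+(5+z)) (not simplifiable)
  at RRLR: (5+z) (not simplifiable)
  at RRR: (3*(z+y)) (not simplifiable)
  at RRRR: (z+y) (not simplifiable)
Found simplifiable subexpr at path root: (0*((((9*x)*8)*((x+y)+z))+((3+(5+z))+(3*(z+y)))))
One SIMPLIFY step would give: 0
-> NOT in normal form.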